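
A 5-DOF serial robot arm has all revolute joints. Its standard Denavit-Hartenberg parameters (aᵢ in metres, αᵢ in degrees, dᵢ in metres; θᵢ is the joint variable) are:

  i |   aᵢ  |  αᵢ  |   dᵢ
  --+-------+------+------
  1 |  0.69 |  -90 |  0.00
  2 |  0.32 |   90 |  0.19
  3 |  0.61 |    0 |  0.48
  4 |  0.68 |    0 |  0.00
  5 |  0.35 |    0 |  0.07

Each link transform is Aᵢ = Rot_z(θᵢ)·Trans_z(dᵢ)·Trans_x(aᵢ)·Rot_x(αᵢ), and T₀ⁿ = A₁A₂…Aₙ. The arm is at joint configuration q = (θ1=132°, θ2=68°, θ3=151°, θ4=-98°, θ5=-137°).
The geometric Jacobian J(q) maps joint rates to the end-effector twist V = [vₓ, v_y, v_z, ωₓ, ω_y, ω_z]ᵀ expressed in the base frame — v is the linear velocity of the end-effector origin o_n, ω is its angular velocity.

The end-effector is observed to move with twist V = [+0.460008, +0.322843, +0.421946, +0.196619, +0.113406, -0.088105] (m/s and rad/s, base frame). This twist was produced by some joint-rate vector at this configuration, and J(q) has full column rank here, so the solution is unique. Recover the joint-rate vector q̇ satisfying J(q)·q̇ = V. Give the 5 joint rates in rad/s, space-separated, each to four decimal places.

o_n = [-1.3670, 0.5009, -0.0094]
J₁: ẑ×o_n = [-0.5009, -1.3670, 0.0000], ω = ẑ
J2: z=[-0.7431, -0.6691, 0.0000] o=[-0.4617, 0.5128, 0.0000] → [0.0063, -0.0070, -0.5970, -0.7431, -0.6691, 0.0000]
J3: z=[-0.6204, 0.6890, 0.3746] o=[-0.6831, 0.4747, -0.2967] → [0.1882, -0.0779, 0.4550, -0.6204, 0.6890, 0.3746]
J4: z=[-0.6204, 0.6890, 0.3746] o=[-1.0669, 0.4590, 0.3778] → [-0.2824, -0.3526, 0.1808, -0.6204, 0.6890, 0.3746]
J5: z=[-0.6204, 0.6890, 0.3746] o=[-1.5731, 0.2096, -0.0017] → [-0.1144, 0.0724, -0.3227, -0.6204, 0.6890, 0.3746]
q̇ = J⁺·V = [-0.0690, -0.2220, 0.9110, -0.8650, -0.0970]

-0.0690 -0.2220 0.9110 -0.8650 -0.0970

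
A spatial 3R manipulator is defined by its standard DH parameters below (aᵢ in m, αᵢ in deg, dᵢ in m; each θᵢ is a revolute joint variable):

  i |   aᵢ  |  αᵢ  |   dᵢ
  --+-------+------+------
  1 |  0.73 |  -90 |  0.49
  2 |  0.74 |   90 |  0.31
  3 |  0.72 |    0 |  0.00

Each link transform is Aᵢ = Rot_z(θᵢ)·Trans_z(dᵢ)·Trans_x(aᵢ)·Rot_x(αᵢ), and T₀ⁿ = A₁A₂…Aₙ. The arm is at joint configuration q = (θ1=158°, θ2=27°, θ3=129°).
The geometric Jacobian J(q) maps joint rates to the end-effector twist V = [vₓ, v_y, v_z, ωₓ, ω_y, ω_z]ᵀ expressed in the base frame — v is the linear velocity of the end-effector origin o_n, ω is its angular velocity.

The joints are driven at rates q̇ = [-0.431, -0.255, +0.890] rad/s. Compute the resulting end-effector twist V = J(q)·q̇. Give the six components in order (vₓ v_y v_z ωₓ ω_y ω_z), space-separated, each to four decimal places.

o_n = [-1.2396, -0.4370, 0.3598]
J₁: ẑ×o_n = [0.4370, -1.2396, 0.0000], ω = ẑ
J2: z=[-0.3746, -0.9272, 0.0000] o=[-0.6768, 0.2735, 0.4900] → [0.1208, -0.0488, -0.2556, -0.3746, -0.9272, 0.0000]
J3: z=[-0.4209, 0.1701, 0.8910] o=[-1.4043, 0.2330, 0.1540] → [0.6320, 0.2334, 0.2540, -0.4209, 0.1701, 0.8910]
V = J·q̇ = [0.3433, 0.7544, 0.2913, -0.2791, 0.3878, 0.3620]

0.3433 0.7544 0.2913 -0.2791 0.3878 0.3620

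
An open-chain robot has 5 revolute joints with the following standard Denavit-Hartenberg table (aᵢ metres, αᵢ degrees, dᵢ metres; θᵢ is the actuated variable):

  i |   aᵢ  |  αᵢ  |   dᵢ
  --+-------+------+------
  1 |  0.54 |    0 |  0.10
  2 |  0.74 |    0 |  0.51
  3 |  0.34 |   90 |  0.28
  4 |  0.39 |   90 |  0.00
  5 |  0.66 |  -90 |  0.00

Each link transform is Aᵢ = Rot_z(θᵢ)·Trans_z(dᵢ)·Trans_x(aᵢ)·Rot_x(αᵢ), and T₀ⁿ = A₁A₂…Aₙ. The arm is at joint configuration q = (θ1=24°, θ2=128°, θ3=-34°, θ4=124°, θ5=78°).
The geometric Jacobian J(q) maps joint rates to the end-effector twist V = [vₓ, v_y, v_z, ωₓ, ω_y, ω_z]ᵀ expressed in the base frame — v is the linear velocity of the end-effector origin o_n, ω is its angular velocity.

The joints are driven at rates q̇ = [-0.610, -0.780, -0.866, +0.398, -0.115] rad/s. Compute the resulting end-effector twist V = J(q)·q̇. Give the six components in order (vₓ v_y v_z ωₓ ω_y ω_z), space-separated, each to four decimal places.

o_n = [0.3887, 0.9100, 1.3271]
J₁: ẑ×o_n = [-0.9100, 0.3887, 0.0000], ω = ẑ
J2: z=[0.0000, 0.0000, 1.0000] o=[0.4933, 0.2196, 0.1000] → [-0.6904, -0.1046, 0.0000, 0.0000, 0.0000, 1.0000]
J3: z=[0.0000, 0.0000, 1.0000] o=[-0.1601, 0.5670, 0.6100] → [-0.3430, 0.5488, 0.0000, 0.0000, 0.0000, 1.0000]
J4: z=[0.8829, 0.4695, 0.0000] o=[-0.3197, 0.8672, 0.8900] → [0.2052, -0.3859, -0.2948, 0.8829, 0.4695, 0.0000]
J5: z=[-0.3892, 0.7320, 0.5592] o=[-0.2173, 0.6747, 1.2133] → [-0.0483, 0.3832, -0.5352, -0.3892, 0.7320, 0.5592]
V = J·q̇ = [1.4779, -0.8285, -0.0558, 0.3962, 0.1027, -2.3203]

1.4779 -0.8285 -0.0558 0.3962 0.1027 -2.3203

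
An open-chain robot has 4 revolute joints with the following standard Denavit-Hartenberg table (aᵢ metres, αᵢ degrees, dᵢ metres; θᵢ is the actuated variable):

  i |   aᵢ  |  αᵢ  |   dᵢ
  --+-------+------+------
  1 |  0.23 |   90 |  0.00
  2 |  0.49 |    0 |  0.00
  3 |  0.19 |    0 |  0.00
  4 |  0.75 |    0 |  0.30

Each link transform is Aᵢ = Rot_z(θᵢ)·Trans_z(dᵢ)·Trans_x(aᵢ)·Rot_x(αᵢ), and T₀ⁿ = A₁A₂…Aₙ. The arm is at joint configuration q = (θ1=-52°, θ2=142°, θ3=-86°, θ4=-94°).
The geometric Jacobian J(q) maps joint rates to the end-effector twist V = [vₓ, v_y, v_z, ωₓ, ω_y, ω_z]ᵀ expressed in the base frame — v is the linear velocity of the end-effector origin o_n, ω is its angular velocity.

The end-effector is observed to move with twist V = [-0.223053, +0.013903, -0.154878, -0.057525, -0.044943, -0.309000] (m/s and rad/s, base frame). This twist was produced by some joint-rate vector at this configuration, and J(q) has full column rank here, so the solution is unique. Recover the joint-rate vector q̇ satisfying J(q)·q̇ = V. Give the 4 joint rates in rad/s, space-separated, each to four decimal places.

-0.3090 0.4380 -0.7100 0.3450

o_n = [0.0967, -0.6111, -0.0026]
J₁: ẑ×o_n = [0.6111, 0.0967, -0.0000], ω = ẑ
J2: z=[-0.7880, -0.6157, 0.0000] o=[0.1416, -0.1812, 0.0000] → [0.0016, -0.0020, 0.3111, -0.7880, -0.6157, 0.0000]
J3: z=[-0.7880, -0.6157, 0.0000] o=[-0.0961, 0.1230, 0.3017] → [0.1873, -0.2397, 0.6973, -0.7880, -0.6157, 0.0000]
J4: z=[-0.7880, -0.6157, 0.0000] o=[-0.0307, 0.0393, 0.4592] → [0.2843, -0.3639, 0.5910, -0.7880, -0.6157, 0.0000]
q̇ = J⁺·V = [-0.3090, 0.4380, -0.7100, 0.3450]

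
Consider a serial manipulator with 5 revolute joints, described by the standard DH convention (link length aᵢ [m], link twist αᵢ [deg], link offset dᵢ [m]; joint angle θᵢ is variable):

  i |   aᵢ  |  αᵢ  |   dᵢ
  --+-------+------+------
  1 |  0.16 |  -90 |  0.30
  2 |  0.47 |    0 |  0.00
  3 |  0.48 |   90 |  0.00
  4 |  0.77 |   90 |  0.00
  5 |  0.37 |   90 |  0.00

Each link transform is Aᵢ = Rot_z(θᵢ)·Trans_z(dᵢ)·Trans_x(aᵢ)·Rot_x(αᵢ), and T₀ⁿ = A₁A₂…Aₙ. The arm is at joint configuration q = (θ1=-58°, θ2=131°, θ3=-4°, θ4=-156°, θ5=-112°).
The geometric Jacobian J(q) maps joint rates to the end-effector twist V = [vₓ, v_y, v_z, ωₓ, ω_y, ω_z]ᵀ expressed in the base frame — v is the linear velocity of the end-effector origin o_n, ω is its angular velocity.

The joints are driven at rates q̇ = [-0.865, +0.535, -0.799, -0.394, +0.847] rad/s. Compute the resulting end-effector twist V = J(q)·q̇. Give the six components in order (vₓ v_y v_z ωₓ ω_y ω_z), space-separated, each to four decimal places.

0.1688 0.5299 0.4715 0.3754 0.3612 -0.3528

o_n = [-0.4107, 0.1727, 0.2291]
J₁: ẑ×o_n = [-0.1727, -0.4107, 0.0000], ω = ẑ
J2: z=[0.8480, 0.5299, 0.0000] o=[0.0848, -0.1357, 0.3000] → [-0.0376, 0.0602, 0.5241, 0.8480, 0.5299, 0.0000]
J3: z=[0.8480, 0.5299, 0.0000] o=[-0.0786, 0.1258, -0.0547] → [0.1504, -0.2407, 0.2157, 0.8480, 0.5299, 0.0000]
J4: z=[0.4232, -0.6773, -0.6018] o=[-0.2317, 0.3708, -0.4381] → [-0.5711, -0.1746, -0.2051, 0.4232, -0.6773, -0.6018]
J5: z=[0.9044, 0.2765, 0.3248] o=[-0.2730, -0.1542, 0.1237] → [-0.0770, -0.1400, 0.3337, 0.9044, 0.2765, 0.3248]
V = J·q̇ = [0.1688, 0.5299, 0.4715, 0.3754, 0.3612, -0.3528]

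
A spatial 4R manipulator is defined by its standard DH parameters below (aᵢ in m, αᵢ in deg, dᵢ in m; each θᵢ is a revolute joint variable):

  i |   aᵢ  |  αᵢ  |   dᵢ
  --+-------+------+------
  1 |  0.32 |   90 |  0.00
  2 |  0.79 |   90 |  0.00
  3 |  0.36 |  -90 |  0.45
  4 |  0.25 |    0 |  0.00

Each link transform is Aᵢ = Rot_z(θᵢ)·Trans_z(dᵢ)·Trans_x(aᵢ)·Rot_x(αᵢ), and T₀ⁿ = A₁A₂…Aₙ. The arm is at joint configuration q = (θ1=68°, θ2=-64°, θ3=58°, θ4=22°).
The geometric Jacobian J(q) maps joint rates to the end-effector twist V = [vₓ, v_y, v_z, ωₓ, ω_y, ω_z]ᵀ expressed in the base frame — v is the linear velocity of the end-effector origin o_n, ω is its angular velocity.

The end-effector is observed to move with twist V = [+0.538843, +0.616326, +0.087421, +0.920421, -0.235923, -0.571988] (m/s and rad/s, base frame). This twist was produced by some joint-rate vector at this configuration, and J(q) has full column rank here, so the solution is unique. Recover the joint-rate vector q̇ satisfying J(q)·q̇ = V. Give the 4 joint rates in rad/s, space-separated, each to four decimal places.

-0.6580 0.9280 -0.1510 0.0260

o_n = [0.6465, 0.2603, -1.1481]
J₁: ẑ×o_n = [-0.2603, 0.6465, 0.0000], ω = ẑ
J2: z=[0.9272, -0.3746, 0.0000] o=[0.1199, 0.2967, 0.0000] → [0.4301, 1.0645, 0.1635, 0.9272, -0.3746, 0.0000]
J3: z=[-0.3367, -0.8333, -0.4384] o=[0.2496, 0.6178, -0.7100] → [0.2084, -0.3215, 0.4511, -0.3367, -0.8333, -0.4384]
J4: z=[0.3521, -0.5432, 0.7622] o=[0.4125, 0.2060, -1.0788] → [-0.0037, 0.2027, 0.1462, 0.3521, -0.5432, 0.7622]
q̇ = J⁺·V = [-0.6580, 0.9280, -0.1510, 0.0260]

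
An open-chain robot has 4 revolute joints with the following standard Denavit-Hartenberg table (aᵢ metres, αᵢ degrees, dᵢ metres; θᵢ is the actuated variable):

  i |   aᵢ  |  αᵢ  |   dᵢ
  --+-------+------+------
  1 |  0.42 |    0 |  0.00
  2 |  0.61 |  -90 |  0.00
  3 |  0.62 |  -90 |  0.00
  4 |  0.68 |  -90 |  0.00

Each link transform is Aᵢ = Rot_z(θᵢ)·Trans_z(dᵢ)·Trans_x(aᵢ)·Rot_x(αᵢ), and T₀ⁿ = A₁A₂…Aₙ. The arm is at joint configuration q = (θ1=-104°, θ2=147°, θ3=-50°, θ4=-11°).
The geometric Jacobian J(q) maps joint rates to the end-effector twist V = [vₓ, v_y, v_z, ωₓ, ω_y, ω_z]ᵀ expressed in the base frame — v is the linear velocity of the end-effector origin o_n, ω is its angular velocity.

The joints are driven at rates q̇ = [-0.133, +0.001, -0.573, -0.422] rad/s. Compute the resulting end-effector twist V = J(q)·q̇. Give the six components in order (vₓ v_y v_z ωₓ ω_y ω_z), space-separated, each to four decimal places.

o_n = [0.8613, 0.6678, 0.9863]
J₁: ẑ×o_n = [-0.6678, 0.8613, 0.0000], ω = ẑ
J2: z=[0.0000, 0.0000, 1.0000] o=[-0.1016, -0.4075, 0.0000] → [-1.0753, 0.9629, 0.0000, 0.0000, 0.0000, 1.0000]
J3: z=[-0.6820, 0.7314, 0.0000] o=[0.3445, 0.0085, 0.0000] → [0.7213, 0.6726, -0.8276, -0.6820, 0.7314, 0.0000]
J4: z=[0.5602, 0.5224, -0.6428] o=[0.6360, 0.2803, 0.4749] → [0.5162, -0.4313, 0.0994, 0.5602, 0.5224, -0.6428]
V = J·q̇ = [-0.5434, -0.3170, 0.4323, 0.1544, -0.6395, 0.1393]

-0.5434 -0.3170 0.4323 0.1544 -0.6395 0.1393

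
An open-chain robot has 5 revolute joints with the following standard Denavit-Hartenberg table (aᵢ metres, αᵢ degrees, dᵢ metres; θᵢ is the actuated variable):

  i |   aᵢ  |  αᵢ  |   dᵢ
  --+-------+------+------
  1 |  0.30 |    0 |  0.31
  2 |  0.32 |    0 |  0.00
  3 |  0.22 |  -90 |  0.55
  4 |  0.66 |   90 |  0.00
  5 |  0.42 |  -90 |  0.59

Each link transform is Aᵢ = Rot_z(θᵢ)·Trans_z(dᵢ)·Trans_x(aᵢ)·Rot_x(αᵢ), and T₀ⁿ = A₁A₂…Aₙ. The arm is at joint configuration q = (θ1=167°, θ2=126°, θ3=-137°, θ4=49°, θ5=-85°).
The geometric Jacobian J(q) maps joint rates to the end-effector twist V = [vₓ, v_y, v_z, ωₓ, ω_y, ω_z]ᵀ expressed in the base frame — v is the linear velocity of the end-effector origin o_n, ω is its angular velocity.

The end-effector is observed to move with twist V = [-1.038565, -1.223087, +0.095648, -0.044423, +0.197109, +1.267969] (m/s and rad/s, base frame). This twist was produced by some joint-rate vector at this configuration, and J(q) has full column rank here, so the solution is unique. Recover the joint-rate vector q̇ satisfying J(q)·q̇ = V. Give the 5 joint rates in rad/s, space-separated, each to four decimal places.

0.9490 -0.7320 0.9460 -0.1620 0.1600

o_n = [-1.0224, 0.6116, 0.7213]
J₁: ẑ×o_n = [-0.6116, -1.0224, 0.0000], ω = ẑ
J2: z=[0.0000, 0.0000, 1.0000] o=[-0.2923, 0.0675, 0.3100] → [-0.5441, -0.7301, 0.0000, 0.0000, 0.0000, 1.0000]
J3: z=[0.0000, 0.0000, 1.0000] o=[-0.1673, -0.2271, 0.3100] → [-0.8387, -0.8551, 0.0000, 0.0000, 0.0000, 1.0000]
J4: z=[-0.4067, -0.9135, 0.0000] o=[-0.3683, -0.1376, 0.8600] → [0.1267, -0.0564, -0.9023, -0.4067, -0.9135, 0.0000]
J5: z=[-0.6895, 0.3070, 0.6561] o=[-0.7638, 0.0385, 0.3619] → [-0.2657, 0.0782, -0.3158, -0.6895, 0.3070, 0.6561]
q̇ = J⁺·V = [0.9490, -0.7320, 0.9460, -0.1620, 0.1600]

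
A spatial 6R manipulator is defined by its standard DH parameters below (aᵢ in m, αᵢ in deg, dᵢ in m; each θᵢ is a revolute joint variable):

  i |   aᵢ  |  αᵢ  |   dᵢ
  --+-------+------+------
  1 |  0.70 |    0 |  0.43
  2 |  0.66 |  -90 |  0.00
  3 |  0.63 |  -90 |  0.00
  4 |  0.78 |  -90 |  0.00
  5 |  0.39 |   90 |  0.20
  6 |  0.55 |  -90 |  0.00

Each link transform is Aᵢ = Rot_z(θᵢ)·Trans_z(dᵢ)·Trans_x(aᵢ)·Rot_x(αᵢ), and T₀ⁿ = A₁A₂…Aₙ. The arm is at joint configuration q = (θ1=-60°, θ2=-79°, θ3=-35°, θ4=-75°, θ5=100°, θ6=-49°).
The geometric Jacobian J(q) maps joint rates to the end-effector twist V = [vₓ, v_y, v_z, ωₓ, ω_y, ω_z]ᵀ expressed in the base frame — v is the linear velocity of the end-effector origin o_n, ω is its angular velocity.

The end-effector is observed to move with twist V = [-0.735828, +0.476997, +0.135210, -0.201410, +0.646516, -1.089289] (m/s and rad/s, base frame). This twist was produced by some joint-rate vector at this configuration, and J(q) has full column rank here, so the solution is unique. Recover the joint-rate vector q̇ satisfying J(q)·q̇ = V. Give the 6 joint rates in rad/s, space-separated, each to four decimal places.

-0.5180 -0.7040 -0.8990 -0.2240 -0.2140 0.2350

o_n = [0.2552, -1.5938, 1.3743]
J₁: ẑ×o_n = [1.5938, 0.2552, -0.0000], ω = ẑ
J2: z=[0.0000, 0.0000, 1.0000] o=[0.3500, -0.6062, 0.4300] → [0.9876, -0.0948, 0.0000, 0.0000, 0.0000, 1.0000]
J3: z=[0.6561, -0.7547, 0.0000] o=[-0.1481, -1.0392, 0.4300] → [-0.7127, -0.6195, -0.0595, 0.6561, -0.7547, 0.0000]
J4: z=[-0.4329, -0.3763, -0.8192] o=[-0.5376, -1.3778, 0.7914] → [-0.3963, -0.3970, 0.3918, -0.4329, -0.3763, -0.8192]
J5: z=[-0.7670, -0.3238, 0.5540] o=[-0.1681, -2.0549, 0.9071] → [-0.4067, 0.5928, -0.2166, -0.7670, -0.3238, 0.5540]
J6: z=[0.5417, -0.7896, 0.2884] o=[-0.1873, -1.9163, 1.3225] → [-0.1339, 0.0996, 0.5241, 0.5417, -0.7896, 0.2884]
q̇ = J⁺·V = [-0.5180, -0.7040, -0.8990, -0.2240, -0.2140, 0.2350]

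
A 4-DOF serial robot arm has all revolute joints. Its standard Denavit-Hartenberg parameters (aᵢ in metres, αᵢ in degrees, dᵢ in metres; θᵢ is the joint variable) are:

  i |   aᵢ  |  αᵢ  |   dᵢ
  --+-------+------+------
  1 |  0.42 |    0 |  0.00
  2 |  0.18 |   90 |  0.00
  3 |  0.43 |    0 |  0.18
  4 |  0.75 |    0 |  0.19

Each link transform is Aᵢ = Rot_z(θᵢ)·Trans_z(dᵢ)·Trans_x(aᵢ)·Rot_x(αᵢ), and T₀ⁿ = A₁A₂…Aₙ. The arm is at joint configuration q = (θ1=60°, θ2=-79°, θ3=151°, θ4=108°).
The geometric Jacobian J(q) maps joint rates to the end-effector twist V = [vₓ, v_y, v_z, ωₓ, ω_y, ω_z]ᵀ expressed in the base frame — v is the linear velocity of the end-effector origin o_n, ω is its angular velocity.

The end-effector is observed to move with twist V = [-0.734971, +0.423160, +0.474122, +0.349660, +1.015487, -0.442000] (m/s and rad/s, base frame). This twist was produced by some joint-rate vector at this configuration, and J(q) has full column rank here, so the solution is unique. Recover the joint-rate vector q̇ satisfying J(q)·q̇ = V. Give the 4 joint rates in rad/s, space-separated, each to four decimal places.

0.1360 -0.5780 -0.8520 -0.2220

o_n = [-0.2312, 0.1243, -0.5278]
J₁: ẑ×o_n = [-0.1243, -0.2312, 0.0000], ω = ẑ
J2: z=[0.0000, 0.0000, 1.0000] o=[0.2100, 0.3637, 0.0000] → [0.2394, -0.4412, 0.0000, 0.0000, 0.0000, 1.0000]
J3: z=[-0.3256, -0.9455, 0.0000] o=[0.3802, 0.3051, 0.0000] → [0.4990, -0.1718, -0.5192, -0.3256, -0.9455, 0.0000]
J4: z=[-0.3256, -0.9455, 0.0000] o=[-0.0340, 0.2574, 0.2085] → [0.6961, -0.2397, -0.1431, -0.3256, -0.9455, 0.0000]
q̇ = J⁺·V = [0.1360, -0.5780, -0.8520, -0.2220]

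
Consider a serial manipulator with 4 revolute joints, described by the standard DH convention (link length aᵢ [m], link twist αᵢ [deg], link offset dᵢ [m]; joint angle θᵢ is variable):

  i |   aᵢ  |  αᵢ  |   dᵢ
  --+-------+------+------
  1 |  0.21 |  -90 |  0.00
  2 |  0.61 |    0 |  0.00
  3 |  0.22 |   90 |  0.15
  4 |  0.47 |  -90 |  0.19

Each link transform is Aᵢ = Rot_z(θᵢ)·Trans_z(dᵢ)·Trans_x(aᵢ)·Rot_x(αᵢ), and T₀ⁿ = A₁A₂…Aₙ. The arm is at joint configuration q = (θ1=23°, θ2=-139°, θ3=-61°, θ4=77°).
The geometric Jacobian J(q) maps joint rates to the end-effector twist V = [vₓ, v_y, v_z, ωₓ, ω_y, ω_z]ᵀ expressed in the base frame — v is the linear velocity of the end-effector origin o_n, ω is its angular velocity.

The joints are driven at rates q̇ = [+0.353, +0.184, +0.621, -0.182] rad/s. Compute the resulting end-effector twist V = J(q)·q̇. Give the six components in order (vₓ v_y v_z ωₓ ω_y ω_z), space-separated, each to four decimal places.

-0.3414 -0.3543 0.2503 -0.3718 0.7167 0.5240

o_n = [-0.6899, 0.3676, 0.1102]
J₁: ẑ×o_n = [-0.3676, -0.6899, 0.0000], ω = ẑ
J2: z=[-0.3907, 0.9205, 0.0000] o=[0.1933, 0.0821, 0.0000] → [0.1015, 0.0431, 0.7015, -0.3907, 0.9205, 0.0000]
J3: z=[-0.3907, 0.9205, 0.0000] o=[-0.2305, -0.0978, 0.4002] → [-0.2669, -0.1133, 0.2411, -0.3907, 0.9205, 0.0000]
J4: z=[0.3148, 0.1336, -0.9397] o=[-0.4794, -0.0405, 0.3250] → [0.3548, 0.2655, 0.1566, 0.3148, 0.1336, -0.9397]
V = J·q̇ = [-0.3414, -0.3543, 0.2503, -0.3718, 0.7167, 0.5240]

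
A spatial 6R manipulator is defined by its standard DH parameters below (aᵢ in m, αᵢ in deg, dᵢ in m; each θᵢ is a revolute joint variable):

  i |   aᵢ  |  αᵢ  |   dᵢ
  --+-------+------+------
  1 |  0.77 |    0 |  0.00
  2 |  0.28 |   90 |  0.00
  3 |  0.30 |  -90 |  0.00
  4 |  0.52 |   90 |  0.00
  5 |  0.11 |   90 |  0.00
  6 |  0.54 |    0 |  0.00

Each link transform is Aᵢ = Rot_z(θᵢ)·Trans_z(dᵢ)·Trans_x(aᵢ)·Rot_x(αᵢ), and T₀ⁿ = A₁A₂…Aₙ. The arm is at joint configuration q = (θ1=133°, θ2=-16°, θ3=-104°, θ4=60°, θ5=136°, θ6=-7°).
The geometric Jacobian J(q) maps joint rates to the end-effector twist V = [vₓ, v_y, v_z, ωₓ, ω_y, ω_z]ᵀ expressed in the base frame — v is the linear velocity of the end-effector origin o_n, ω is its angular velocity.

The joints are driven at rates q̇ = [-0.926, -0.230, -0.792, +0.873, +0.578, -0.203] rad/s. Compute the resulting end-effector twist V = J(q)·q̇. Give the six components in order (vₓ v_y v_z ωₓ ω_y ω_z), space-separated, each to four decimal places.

1.5396 0.5560 0.0553 -0.6124 0.3629 -1.7492

o_n = [-0.8922, 1.1055, -0.3712]
J₁: ẑ×o_n = [-1.1055, -0.8922, 0.0000], ω = ẑ
J2: z=[0.0000, 0.0000, 1.0000] o=[-0.5251, 0.5631, 0.0000] → [-0.5424, -0.3671, 0.0000, 0.0000, 0.0000, 1.0000]
J3: z=[0.8910, 0.4540, 0.0000] o=[-0.6523, 0.8126, 0.0000] → [-0.1685, 0.3307, 0.3699, 0.8910, 0.4540, 0.0000]
J4: z=[-0.4405, 0.8645, -0.2419] o=[-0.6193, 0.7480, -0.2911] → [0.0173, 0.0307, 0.0784, -0.4405, 0.8645, -0.2419]
J5: z=[0.5406, 0.0403, -0.8403] o=[-0.9920, 0.4875, -0.5434] → [0.5263, -0.1769, 0.3301, 0.5406, 0.0403, -0.8403]
J6: z=[-0.8147, 0.2739, -0.5110] o=[-0.9689, 0.5932, -0.5235] → [0.3035, 0.0848, -0.4385, -0.8147, 0.2739, -0.5110]
V = J·q̇ = [1.5396, 0.5560, 0.0553, -0.6124, 0.3629, -1.7492]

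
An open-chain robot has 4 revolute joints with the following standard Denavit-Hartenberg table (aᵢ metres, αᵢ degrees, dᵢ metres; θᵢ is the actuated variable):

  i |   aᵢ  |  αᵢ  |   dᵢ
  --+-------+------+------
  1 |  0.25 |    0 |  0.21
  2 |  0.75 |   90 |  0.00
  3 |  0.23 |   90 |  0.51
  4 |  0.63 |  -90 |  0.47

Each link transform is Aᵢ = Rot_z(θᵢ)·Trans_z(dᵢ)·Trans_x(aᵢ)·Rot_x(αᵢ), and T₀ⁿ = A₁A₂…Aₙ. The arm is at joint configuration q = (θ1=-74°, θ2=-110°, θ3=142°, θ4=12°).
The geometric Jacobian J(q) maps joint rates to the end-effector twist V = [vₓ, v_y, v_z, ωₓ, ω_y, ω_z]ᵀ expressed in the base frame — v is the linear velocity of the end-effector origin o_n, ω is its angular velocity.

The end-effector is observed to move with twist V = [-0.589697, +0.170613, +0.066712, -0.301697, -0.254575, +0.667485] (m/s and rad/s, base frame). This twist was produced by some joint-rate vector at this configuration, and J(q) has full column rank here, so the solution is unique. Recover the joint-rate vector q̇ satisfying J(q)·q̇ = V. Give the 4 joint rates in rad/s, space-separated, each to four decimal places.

o_n = [-0.2580, 0.4251, 1.1014]
J₁: ẑ×o_n = [-0.4251, -0.2580, 0.0000], ω = ẑ
J2: z=[0.0000, 0.0000, 1.0000] o=[0.0689, -0.2403, 0.2100] → [-0.6654, -0.3269, 0.0000, 0.0000, 0.0000, 1.0000]
J3: z=[0.0698, 0.9976, 0.0000] o=[-0.6793, -0.1880, 0.2100] → [0.8892, -0.0622, -0.3775, 0.0698, 0.9976, 0.0000]
J4: z=[-0.6142, 0.0429, 0.7880] o=[-0.4629, 0.3081, 0.3516] → [-0.0600, 0.6219, -0.0806, -0.6142, 0.0429, 0.7880]
q̇ = J⁺·V = [-0.4770, 0.7820, -0.2750, 0.4600]

-0.4770 0.7820 -0.2750 0.4600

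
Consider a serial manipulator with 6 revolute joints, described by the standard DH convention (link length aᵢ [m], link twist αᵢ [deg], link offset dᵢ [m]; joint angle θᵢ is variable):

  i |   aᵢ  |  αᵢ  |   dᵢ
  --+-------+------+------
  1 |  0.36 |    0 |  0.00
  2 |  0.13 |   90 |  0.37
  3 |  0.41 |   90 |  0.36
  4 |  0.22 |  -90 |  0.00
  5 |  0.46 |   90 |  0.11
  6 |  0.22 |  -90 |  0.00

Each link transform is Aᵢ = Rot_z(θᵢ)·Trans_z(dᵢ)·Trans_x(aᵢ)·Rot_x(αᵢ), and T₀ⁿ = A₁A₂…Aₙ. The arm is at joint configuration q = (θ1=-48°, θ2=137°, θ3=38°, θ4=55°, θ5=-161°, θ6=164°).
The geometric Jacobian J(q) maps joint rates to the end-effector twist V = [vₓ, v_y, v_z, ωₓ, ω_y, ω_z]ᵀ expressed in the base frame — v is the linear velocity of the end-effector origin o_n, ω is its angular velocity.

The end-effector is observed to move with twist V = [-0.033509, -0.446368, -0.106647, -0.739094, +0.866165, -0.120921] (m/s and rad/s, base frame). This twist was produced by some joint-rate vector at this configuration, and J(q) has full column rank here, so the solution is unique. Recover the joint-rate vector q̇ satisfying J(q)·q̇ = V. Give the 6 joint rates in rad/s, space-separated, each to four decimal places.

-0.6410 0.3900 -0.5210 -0.2760 -0.7500 -0.7390

o_n = [0.6932, 0.1106, 0.4673]
J₁: ẑ×o_n = [-0.1106, 0.6932, 0.0000], ω = ẑ
J2: z=[0.0000, 0.0000, 1.0000] o=[0.2409, -0.2675, 0.0000] → [-0.3781, 0.4523, 0.0000, 0.0000, 0.0000, 1.0000]
J3: z=[0.9998, -0.0175, 0.0000] o=[0.2432, -0.1376, 0.3700] → [-0.0017, -0.0973, 0.2560, 0.9998, -0.0175, 0.0000]
J4: z=[0.0107, 0.6156, -0.7880] o=[0.6087, 0.1792, 0.6224] → [-0.1495, -0.0649, -0.0527, 0.0107, 0.6156, -0.7880]
J5: z=[0.5622, -0.6554, -0.5043] o=[0.7907, 0.2755, 0.7001] → [0.0694, 0.1801, -0.1566, 0.5622, -0.6554, -0.5043]
J6: z=[-0.2794, -0.7245, 0.6301] o=[0.4945, 0.1052, 0.3730] → [-0.0717, 0.1515, 0.1425, -0.2794, -0.7245, 0.6301]
q̇ = J⁺·V = [-0.6410, 0.3900, -0.5210, -0.2760, -0.7500, -0.7390]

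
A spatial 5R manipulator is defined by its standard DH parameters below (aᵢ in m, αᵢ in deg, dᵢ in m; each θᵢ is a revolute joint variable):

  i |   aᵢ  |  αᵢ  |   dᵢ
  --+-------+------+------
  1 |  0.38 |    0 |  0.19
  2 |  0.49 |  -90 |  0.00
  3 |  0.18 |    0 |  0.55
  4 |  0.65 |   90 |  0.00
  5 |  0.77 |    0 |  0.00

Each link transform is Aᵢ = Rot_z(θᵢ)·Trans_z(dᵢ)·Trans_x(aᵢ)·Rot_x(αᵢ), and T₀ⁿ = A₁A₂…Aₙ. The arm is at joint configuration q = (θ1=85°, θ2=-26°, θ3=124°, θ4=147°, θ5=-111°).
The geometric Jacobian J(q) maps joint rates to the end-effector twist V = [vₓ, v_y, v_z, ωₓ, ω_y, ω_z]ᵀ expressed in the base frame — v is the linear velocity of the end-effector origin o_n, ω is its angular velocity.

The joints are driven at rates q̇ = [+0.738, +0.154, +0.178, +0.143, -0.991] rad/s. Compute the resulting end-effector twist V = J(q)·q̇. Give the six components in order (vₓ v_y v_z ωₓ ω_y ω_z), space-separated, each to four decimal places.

o_n = [0.3817, 0.6309, 0.4148]
J₁: ẑ×o_n = [-0.6309, 0.3817, 0.0000], ω = ẑ
J2: z=[0.0000, 0.0000, 1.0000] o=[0.0331, 0.3786, 0.1900] → [-0.2524, 0.3486, 0.0000, 0.0000, 0.0000, 1.0000]
J3: z=[-0.8572, 0.5150, 0.0000] o=[0.2855, 0.7986, 0.1900] → [0.1158, 0.1927, 0.0941, -0.8572, 0.5150, 0.0000]
J4: z=[-0.8572, 0.5150, 0.0000] o=[-0.2378, 0.9956, 0.0408] → [0.1926, 0.3206, -0.0065, -0.8572, 0.5150, 0.0000]
J5: z=[-0.5150, -0.8570, 0.0175] o=[-0.2320, 1.0053, 0.6907] → [0.2430, -0.1314, 0.7187, -0.5150, -0.8570, 0.0175]
V = J·q̇ = [-0.6971, 0.5457, -0.6965, 0.2352, 1.0147, 0.8747]

-0.6971 0.5457 -0.6965 0.2352 1.0147 0.8747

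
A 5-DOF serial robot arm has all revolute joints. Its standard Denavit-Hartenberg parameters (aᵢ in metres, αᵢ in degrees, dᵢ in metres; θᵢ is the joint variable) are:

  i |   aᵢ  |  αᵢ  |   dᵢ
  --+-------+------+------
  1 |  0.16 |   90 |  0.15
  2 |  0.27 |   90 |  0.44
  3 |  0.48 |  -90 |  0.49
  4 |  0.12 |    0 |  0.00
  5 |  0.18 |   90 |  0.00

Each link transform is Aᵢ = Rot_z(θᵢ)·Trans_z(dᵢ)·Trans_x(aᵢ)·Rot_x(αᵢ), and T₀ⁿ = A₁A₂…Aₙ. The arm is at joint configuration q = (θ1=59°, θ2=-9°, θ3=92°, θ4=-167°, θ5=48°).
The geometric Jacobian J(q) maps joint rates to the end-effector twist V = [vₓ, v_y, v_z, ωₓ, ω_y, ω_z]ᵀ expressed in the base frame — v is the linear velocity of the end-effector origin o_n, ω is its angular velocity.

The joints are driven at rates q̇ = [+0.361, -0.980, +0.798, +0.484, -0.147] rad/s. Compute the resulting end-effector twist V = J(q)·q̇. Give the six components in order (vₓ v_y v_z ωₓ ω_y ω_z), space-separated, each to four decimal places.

o_n = [0.7739, -0.1014, -0.5569]
J₁: ẑ×o_n = [0.1014, 0.7739, -0.0000], ω = ẑ
J2: z=[0.8572, -0.5150, 0.0000] o=[0.0824, 0.1371, 0.1500] → [0.3641, 0.6059, 0.1517, 0.8572, -0.5150, 0.0000]
J3: z=[-0.0806, -0.1341, -0.9877] o=[0.5969, 0.1391, 0.1078] → [-0.1485, -0.2284, 0.0431, -0.0806, -0.1341, -0.9877]
J4: z=[-0.5383, -0.8281, 0.1563] o=[0.9601, -0.1878, -0.3736] → [0.1383, -0.1278, -0.2007, -0.5383, -0.8281, 0.1563]
J5: z=[-0.5383, -0.8281, 0.1563] o=[0.8598, -0.1278, -0.4009] → [0.1250, -0.0974, -0.0853, -0.5383, -0.8281, 0.1563]
V = J·q̇ = [-0.3901, -0.5442, -0.1988, -1.0857, 0.1187, -0.3745]

-0.3901 -0.5442 -0.1988 -1.0857 0.1187 -0.3745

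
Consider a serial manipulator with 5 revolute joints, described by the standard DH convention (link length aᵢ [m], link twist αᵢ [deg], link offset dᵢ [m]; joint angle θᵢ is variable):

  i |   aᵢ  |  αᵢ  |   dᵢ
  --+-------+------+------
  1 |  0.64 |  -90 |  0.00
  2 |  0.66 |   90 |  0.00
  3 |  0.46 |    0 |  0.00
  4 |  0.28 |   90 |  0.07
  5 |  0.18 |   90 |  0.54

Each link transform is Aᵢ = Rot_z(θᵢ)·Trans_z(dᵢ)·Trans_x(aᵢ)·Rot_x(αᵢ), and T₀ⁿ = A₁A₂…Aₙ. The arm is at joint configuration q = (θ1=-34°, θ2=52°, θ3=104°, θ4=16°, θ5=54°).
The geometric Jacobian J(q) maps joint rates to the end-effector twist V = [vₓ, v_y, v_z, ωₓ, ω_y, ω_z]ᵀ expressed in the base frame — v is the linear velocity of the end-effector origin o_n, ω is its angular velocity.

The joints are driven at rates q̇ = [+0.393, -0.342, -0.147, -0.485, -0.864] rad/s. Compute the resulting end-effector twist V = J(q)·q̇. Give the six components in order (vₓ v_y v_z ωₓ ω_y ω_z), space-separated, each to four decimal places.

0.2030 0.4290 -0.1278 -1.2276 -0.1056 0.5935

o_n = [1.6792, 0.1345, -0.5162]
J₁: ẑ×o_n = [-0.1345, 1.6792, 0.0000], ω = ẑ
J2: z=[0.5592, 0.8290, 0.0000] o=[0.5306, -0.3579, 0.0000] → [-0.4279, 0.2886, -0.6769, 0.5592, 0.8290, 0.0000]
J3: z=[0.6533, -0.4407, 0.6157] o=[0.8675, -0.5851, -0.5201] → [-0.4447, 0.4972, 0.8278, 0.6533, -0.4407, 0.6157]
J4: z=[0.6533, -0.4407, 0.6157] o=[1.0602, -0.1768, -0.4324] → [-0.1547, 0.4358, 0.4760, 0.6533, -0.4407, 0.6157]
J5: z=[0.7216, 0.1164, -0.6824] o=[1.1701, 0.0416, -0.2790] → [0.0358, -0.1762, 0.0078, 0.7216, 0.1164, -0.6824]
V = J·q̇ = [0.2030, 0.4290, -0.1278, -1.2276, -0.1056, 0.5935]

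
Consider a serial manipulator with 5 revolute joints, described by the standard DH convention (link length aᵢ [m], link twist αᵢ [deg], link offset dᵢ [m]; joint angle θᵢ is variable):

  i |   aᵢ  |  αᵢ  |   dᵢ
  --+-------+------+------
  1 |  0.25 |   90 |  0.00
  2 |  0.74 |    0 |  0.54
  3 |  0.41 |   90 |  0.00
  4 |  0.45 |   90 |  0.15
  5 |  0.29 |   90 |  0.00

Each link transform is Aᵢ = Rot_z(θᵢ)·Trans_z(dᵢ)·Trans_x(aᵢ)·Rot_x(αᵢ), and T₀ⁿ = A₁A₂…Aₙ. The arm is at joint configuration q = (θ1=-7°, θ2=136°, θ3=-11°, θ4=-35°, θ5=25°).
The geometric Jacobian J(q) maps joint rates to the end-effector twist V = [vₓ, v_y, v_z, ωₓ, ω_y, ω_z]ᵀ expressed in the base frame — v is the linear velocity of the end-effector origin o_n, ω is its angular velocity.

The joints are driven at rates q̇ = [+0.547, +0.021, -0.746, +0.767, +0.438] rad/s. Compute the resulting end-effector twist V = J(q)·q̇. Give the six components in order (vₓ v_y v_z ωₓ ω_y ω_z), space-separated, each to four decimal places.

o_n = [-0.6404, -0.0535, 1.4845]
J₁: ẑ×o_n = [0.0535, -0.6404, 0.0000], ω = ẑ
J2: z=[-0.1219, -0.9925, 0.0000] o=[0.2481, -0.0305, 0.0000] → [-1.4735, 0.1809, -0.8791, -0.1219, -0.9925, 0.0000]
J3: z=[-0.1219, -0.9925, 0.0000] o=[-0.3460, -0.5016, 0.5140] → [-0.9633, 0.1183, -0.3468, -0.1219, -0.9925, 0.0000]
J4: z=[0.8130, -0.0998, 0.5736] o=[-0.5794, -0.4729, 0.8499] → [-0.3039, -0.5510, 0.3349, 0.8130, -0.0998, 0.5736]
J5: z=[0.4264, 0.7730, -0.4698] o=[-0.6359, -0.2059, 1.2379] → [0.2623, -0.1030, 0.0685, 0.4264, 0.7730, -0.4698]
V = J·q̇ = [0.5987, -0.9025, 0.5272, 0.8987, 0.9816, 0.7811]

0.5987 -0.9025 0.5272 0.8987 0.9816 0.7811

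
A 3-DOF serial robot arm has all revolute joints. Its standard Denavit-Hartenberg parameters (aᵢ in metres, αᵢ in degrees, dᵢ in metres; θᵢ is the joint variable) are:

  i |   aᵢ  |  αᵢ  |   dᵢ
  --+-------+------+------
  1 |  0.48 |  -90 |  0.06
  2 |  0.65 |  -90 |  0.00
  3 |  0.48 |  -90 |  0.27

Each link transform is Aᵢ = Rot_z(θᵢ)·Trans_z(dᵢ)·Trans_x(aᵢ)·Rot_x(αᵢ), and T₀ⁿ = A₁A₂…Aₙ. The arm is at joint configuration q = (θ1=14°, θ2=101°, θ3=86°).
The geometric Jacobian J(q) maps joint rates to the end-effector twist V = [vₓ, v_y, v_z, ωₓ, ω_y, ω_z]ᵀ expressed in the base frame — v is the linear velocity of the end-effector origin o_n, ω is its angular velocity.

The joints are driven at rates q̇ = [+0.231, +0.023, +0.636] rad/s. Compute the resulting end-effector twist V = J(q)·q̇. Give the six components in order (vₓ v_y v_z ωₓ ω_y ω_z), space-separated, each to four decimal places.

0.1503 0.0357 0.3080 -0.6113 -0.1287 0.3524

o_n = [0.1979, -0.4442, -0.5594]
J₁: ẑ×o_n = [0.4442, 0.1979, -0.0000], ω = ẑ
J2: z=[-0.2419, 0.9703, 0.0000] o=[0.4657, 0.1161, 0.0600] → [-0.6010, -0.1498, 0.3955, -0.2419, 0.9703, 0.0000]
J3: z=[-0.9525, -0.2375, 0.1908] o=[0.3454, 0.0861, -0.5781] → [0.0968, -0.0104, 0.4700, -0.9525, -0.2375, 0.1908]
V = J·q̇ = [0.1503, 0.0357, 0.3080, -0.6113, -0.1287, 0.3524]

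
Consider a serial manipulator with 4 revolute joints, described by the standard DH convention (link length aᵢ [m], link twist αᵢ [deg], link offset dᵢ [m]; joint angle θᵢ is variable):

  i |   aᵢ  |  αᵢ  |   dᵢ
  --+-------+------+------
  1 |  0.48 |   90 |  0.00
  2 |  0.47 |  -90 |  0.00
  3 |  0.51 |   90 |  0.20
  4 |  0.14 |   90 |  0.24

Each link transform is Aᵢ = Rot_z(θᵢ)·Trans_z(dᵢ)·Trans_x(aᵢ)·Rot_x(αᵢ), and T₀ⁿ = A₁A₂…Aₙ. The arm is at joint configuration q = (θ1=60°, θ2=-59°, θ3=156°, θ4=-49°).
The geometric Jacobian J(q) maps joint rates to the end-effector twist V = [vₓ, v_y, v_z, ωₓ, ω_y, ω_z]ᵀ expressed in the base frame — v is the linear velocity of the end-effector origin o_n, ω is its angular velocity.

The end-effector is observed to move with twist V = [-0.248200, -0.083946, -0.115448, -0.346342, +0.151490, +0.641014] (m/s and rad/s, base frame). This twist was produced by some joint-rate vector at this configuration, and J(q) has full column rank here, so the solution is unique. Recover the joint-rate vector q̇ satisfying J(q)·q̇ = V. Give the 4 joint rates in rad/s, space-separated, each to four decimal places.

o_n = [-0.1169, 0.7257, 0.0333]
J₁: ẑ×o_n = [-0.7257, -0.1169, 0.0000], ω = ẑ
J2: z=[0.8660, -0.5000, 0.0000] o=[0.2400, 0.4157, 0.0000] → [-0.0167, -0.0289, 0.0900, 0.8660, -0.5000, 0.0000]
J3: z=[0.4286, 0.7423, 0.5150] o=[0.3610, 0.6253, -0.4029] → [0.2721, -0.4331, 0.3978, 0.4286, 0.7423, 0.5150]
J4: z=[-0.6864, 0.6382, -0.3486] o=[0.1471, 0.6697, 0.0995] → [-0.0227, 0.0466, 0.1300, -0.6864, 0.6382, -0.3486]
q̇ = J⁺·V = [0.4100, -0.8690, 0.0830, -0.5400]

0.4100 -0.8690 0.0830 -0.5400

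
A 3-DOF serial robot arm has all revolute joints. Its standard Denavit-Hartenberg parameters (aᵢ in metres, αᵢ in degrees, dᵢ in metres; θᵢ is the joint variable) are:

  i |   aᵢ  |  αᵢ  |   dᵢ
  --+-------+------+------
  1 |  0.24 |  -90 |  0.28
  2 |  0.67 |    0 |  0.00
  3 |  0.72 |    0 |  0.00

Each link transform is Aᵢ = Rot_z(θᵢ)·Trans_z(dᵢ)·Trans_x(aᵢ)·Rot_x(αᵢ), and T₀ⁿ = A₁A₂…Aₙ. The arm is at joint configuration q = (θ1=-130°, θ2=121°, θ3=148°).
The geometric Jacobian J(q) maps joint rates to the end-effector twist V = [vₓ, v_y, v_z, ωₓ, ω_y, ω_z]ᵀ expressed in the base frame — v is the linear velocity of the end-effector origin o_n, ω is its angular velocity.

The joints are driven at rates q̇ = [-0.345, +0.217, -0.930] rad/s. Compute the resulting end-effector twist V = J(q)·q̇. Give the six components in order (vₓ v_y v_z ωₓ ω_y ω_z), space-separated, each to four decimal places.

0.4411 0.4626 0.0659 -0.5462 0.4583 -0.3450

o_n = [0.0756, 0.0901, 0.4256]
J₁: ẑ×o_n = [-0.0901, 0.0756, 0.0000], ω = ẑ
J2: z=[0.7660, -0.6428, 0.0000] o=[-0.1543, -0.1839, 0.2800] → [-0.0936, -0.1115, 0.3576, 0.7660, -0.6428, 0.0000]
J3: z=[0.7660, -0.6428, 0.0000] o=[0.0675, 0.0805, -0.2943] → [-0.4627, -0.5515, 0.0126, 0.7660, -0.6428, 0.0000]
V = J·q̇ = [0.4411, 0.4626, 0.0659, -0.5462, 0.4583, -0.3450]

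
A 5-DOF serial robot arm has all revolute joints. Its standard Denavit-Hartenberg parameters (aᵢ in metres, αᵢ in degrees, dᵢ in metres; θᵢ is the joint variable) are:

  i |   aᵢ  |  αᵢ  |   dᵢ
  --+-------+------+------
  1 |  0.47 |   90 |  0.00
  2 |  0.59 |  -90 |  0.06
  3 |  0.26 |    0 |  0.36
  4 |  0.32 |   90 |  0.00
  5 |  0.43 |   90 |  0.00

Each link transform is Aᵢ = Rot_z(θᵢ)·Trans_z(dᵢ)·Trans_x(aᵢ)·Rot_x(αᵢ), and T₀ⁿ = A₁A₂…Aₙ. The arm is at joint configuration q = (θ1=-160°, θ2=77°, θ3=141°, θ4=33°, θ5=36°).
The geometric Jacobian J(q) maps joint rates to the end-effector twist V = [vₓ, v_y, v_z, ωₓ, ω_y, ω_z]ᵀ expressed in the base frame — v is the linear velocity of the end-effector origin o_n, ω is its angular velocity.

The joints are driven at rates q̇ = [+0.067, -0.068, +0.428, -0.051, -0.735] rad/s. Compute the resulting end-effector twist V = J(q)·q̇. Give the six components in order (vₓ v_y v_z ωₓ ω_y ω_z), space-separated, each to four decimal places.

o_n = [0.2371, -0.0983, -0.1314]
J₁: ẑ×o_n = [0.0983, 0.2371, -0.0000], ω = ẑ
J2: z=[-0.3420, 0.9397, 0.0000] o=[-0.4417, -0.1607, 0.0000] → [-0.1234, -0.0449, -0.6592, -0.3420, 0.9397, 0.0000]
J3: z=[0.9156, 0.3333, 0.2250] o=[-0.5869, -0.1498, 0.5749] → [-0.2469, 0.8320, -0.2275, 0.9156, 0.3333, 0.2250]
J4: z=[0.9156, 0.3333, 0.2250] o=[-0.1586, -0.1680, 0.4590] → [-0.2124, 0.6295, -0.0680, 0.9156, 0.3333, 0.2250]
J5: z=[0.3181, -0.9426, 0.1018] o=[-0.0799, -0.1749, 0.1489] → [0.2563, 0.1214, 0.3232, 0.3181, -0.9426, 0.1018]
V = J·q̇ = [-0.2683, 0.2537, -0.2866, 0.1347, 0.7545, 0.0769]

-0.2683 0.2537 -0.2866 0.1347 0.7545 0.0769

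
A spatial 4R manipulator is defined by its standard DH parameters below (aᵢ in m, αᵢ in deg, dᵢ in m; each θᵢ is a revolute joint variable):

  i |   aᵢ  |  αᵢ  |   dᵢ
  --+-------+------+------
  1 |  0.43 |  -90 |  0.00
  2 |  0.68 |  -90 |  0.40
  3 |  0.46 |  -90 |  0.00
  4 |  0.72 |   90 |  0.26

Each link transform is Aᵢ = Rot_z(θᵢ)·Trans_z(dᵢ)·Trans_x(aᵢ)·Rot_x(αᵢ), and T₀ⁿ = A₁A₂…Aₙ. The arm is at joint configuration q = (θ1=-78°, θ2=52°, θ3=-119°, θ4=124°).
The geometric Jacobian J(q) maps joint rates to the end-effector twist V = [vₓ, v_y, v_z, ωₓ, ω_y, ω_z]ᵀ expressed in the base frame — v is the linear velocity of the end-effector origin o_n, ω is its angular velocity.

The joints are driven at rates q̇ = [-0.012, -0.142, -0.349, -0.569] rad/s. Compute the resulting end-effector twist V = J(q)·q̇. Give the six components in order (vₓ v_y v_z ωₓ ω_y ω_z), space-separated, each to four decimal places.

o_n = [0.8634, -1.2906, -0.3256]
J₁: ẑ×o_n = [1.2906, 0.8634, -0.0000], ω = ẑ
J2: z=[0.9781, 0.2079, 0.0000] o=[0.0894, -0.4206, 0.0000] → [-0.0677, 0.3185, -1.0119, 0.9781, 0.2079, 0.0000]
J3: z=[-0.1638, 0.7708, -0.6157] o=[0.5677, -0.7469, -0.5358] → [-0.1727, -0.1476, -0.1389, -0.1638, 0.7708, -0.6157]
J4: z=[0.5862, -0.4259, -0.6892] o=[0.9327, -0.5290, -0.3601] → [-0.5396, 0.0275, -0.4759, 0.5862, -0.4259, -0.6892]
V = J·q̇ = [0.3614, -0.0197, 0.4630, -0.4152, -0.0562, 0.5950]

0.3614 -0.0197 0.4630 -0.4152 -0.0562 0.5950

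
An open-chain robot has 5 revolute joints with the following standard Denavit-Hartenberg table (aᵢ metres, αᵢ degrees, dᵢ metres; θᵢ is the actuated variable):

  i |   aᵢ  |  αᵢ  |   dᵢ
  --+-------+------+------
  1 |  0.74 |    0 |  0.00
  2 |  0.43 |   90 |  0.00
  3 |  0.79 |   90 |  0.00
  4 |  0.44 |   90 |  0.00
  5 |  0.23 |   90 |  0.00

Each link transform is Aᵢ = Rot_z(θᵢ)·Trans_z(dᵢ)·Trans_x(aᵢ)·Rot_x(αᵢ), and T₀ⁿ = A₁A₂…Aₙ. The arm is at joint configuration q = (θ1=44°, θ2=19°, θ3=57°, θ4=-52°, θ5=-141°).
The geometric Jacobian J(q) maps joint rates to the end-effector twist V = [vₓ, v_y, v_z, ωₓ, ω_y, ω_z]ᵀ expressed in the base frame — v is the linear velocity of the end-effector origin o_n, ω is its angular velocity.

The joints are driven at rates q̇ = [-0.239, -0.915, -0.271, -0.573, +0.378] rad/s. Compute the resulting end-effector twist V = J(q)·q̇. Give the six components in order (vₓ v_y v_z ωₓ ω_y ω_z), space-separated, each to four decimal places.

o_n = [0.7241, 1.3439, 0.8763]
J₁: ẑ×o_n = [-1.3439, 0.7241, 0.0000], ω = ẑ
J2: z=[0.0000, 0.0000, 1.0000] o=[0.5323, 0.5140, 0.0000] → [-0.8299, 0.1918, 0.0000, 0.0000, 0.0000, 1.0000]
J3: z=[0.8910, -0.4540, 0.0000] o=[0.7275, 0.8972, 0.0000] → [-0.3978, -0.7808, 0.3965, 0.8910, -0.4540, 0.0000]
J4: z=[0.3807, 0.7473, -0.5446] o=[0.9229, 1.2805, 0.6625] → [0.1942, 0.0269, 0.1727, 0.3807, 0.7473, -0.5446]
J5: z=[-0.7434, -0.1029, -0.6609] o=[0.6809, 1.5694, 0.8897] → [-0.1476, -0.0385, 0.1721, -0.7434, -0.1029, -0.6609]
V = J·q̇ = [1.0212, -0.1669, -0.1413, -0.7406, -0.3440, -1.0917]

1.0212 -0.1669 -0.1413 -0.7406 -0.3440 -1.0917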